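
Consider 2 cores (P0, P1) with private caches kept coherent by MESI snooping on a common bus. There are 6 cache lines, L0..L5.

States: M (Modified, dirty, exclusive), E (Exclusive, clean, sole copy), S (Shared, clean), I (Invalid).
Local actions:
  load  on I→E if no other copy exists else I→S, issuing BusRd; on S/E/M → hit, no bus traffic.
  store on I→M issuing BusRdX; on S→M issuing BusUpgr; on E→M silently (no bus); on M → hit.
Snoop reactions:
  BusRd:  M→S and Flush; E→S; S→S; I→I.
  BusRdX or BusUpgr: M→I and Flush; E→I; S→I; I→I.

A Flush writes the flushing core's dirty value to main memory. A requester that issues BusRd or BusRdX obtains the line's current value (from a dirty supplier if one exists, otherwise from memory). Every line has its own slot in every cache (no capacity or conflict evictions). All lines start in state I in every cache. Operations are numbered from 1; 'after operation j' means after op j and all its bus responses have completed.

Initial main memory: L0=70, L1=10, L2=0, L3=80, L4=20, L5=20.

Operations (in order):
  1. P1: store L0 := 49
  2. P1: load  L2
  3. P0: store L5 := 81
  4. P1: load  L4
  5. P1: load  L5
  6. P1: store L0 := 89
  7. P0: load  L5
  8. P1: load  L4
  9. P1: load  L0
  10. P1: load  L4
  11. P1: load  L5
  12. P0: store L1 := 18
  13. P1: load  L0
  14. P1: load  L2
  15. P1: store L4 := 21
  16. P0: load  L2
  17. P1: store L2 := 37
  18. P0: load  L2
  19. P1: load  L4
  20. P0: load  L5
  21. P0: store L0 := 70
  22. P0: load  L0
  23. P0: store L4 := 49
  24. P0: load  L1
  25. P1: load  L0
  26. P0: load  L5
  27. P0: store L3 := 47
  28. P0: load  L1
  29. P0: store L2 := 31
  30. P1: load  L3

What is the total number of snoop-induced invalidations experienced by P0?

invalidations = 1

step 1: P1: store L0 := 49  ⟶  IM  (L0)  txn=BusRdX  M[L0]=70
step 2: P1: load  L2  ⟶  IE  (L2)  txn=BusRd  M[L2]=0
step 3: P0: store L5 := 81  ⟶  MI  (L5)  txn=BusRdX  M[L5]=20
step 4: P1: load  L4  ⟶  IE  (L4)  txn=BusRd  M[L4]=20
step 5: P1: load  L5  ⟶  SS  (L5)  txn=BusRd+Flush  M[L5]=81
step 6: P1: store L0 := 89  ⟶  IM  (L0)  txn=∅  M[L0]=70
step 7: P0: load  L5  ⟶  SS  (L5)  txn=∅  M[L5]=81
step 8: P1: load  L4  ⟶  IE  (L4)  txn=∅  M[L4]=20
step 9: P1: load  L0  ⟶  IM  (L0)  txn=∅  M[L0]=70
step 10: P1: load  L4  ⟶  IE  (L4)  txn=∅  M[L4]=20
step 11: P1: load  L5  ⟶  SS  (L5)  txn=∅  M[L5]=81
step 12: P0: store L1 := 18  ⟶  MI  (L1)  txn=BusRdX  M[L1]=10
step 13: P1: load  L0  ⟶  IM  (L0)  txn=∅  M[L0]=70
step 14: P1: load  L2  ⟶  IE  (L2)  txn=∅  M[L2]=0
step 15: P1: store L4 := 21  ⟶  IM  (L4)  txn=∅  M[L4]=20
step 16: P0: load  L2  ⟶  SS  (L2)  txn=BusRd  M[L2]=0
step 17: P1: store L2 := 37  ⟶  IM  (L2)  txn=BusUpgr  M[L2]=0
step 18: P0: load  L2  ⟶  SS  (L2)  txn=BusRd+Flush  M[L2]=37
step 19: P1: load  L4  ⟶  IM  (L4)  txn=∅  M[L4]=20
step 20: P0: load  L5  ⟶  SS  (L5)  txn=∅  M[L5]=81
step 21: P0: store L0 := 70  ⟶  MI  (L0)  txn=BusRdX+Flush  M[L0]=89
step 22: P0: load  L0  ⟶  MI  (L0)  txn=∅  M[L0]=89
step 23: P0: store L4 := 49  ⟶  MI  (L4)  txn=BusRdX+Flush  M[L4]=21
step 24: P0: load  L1  ⟶  MI  (L1)  txn=∅  M[L1]=10
step 25: P1: load  L0  ⟶  SS  (L0)  txn=BusRd+Flush  M[L0]=70
step 26: P0: load  L5  ⟶  SS  (L5)  txn=∅  M[L5]=81
step 27: P0: store L3 := 47  ⟶  MI  (L3)  txn=BusRdX  M[L3]=80
step 28: P0: load  L1  ⟶  MI  (L1)  txn=∅  M[L1]=10
step 29: P0: store L2 := 31  ⟶  MI  (L2)  txn=BusUpgr  M[L2]=37
step 30: P1: load  L3  ⟶  SS  (L3)  txn=BusRd+Flush  M[L3]=47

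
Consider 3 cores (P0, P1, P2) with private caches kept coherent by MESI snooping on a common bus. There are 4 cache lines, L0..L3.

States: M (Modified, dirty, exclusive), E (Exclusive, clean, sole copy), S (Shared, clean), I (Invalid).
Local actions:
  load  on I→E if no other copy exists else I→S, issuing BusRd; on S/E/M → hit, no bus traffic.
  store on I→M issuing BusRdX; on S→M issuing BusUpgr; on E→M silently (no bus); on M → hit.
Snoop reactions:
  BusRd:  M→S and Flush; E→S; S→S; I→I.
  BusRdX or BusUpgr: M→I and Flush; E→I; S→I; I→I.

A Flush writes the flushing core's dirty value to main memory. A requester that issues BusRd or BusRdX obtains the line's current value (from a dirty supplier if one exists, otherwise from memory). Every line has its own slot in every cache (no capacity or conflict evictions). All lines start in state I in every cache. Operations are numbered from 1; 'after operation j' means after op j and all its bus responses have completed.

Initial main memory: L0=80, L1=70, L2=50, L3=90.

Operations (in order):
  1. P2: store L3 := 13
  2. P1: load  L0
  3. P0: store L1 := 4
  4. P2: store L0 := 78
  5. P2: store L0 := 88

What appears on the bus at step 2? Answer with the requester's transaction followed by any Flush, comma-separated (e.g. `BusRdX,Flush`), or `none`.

bus = BusRd

step 1: P2: store L3 := 13  ⟶  IIM  (L3)  txn=BusRdX  M[L3]=90
step 2: P1: load  L0  ⟶  IEI  (L0)  txn=BusRd  M[L0]=80
step 3: P0: store L1 := 4  ⟶  MII  (L1)  txn=BusRdX  M[L1]=70
step 4: P2: store L0 := 78  ⟶  IIM  (L0)  txn=BusRdX  M[L0]=80
step 5: P2: store L0 := 88  ⟶  IIM  (L0)  txn=∅  M[L0]=80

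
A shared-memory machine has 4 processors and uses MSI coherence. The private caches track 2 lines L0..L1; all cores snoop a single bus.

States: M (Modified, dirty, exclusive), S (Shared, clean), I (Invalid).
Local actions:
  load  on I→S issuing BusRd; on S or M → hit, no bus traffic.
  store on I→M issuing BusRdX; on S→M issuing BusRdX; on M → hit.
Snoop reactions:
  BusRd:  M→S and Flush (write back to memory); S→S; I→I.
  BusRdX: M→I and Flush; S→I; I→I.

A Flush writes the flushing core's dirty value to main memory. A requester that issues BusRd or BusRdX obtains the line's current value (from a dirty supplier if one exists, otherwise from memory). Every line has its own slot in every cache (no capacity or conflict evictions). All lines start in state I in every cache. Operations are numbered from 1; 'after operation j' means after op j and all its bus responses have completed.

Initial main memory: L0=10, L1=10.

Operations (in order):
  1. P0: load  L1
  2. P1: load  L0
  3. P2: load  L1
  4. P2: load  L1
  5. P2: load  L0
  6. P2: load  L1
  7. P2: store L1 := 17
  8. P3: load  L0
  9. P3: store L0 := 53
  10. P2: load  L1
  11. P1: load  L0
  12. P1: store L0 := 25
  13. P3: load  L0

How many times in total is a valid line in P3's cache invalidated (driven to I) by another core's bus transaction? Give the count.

invalidations = 1

step 1: P0: load  L1  ⟶  SIII  (L1)  txn=BusRd  M[L1]=10
step 2: P1: load  L0  ⟶  ISII  (L0)  txn=BusRd  M[L0]=10
step 3: P2: load  L1  ⟶  SISI  (L1)  txn=BusRd  M[L1]=10
step 4: P2: load  L1  ⟶  SISI  (L1)  txn=∅  M[L1]=10
step 5: P2: load  L0  ⟶  ISSI  (L0)  txn=BusRd  M[L0]=10
step 6: P2: load  L1  ⟶  SISI  (L1)  txn=∅  M[L1]=10
step 7: P2: store L1 := 17  ⟶  IIMI  (L1)  txn=BusRdX  M[L1]=10
step 8: P3: load  L0  ⟶  ISSS  (L0)  txn=BusRd  M[L0]=10
step 9: P3: store L0 := 53  ⟶  IIIM  (L0)  txn=BusRdX  M[L0]=10
step 10: P2: load  L1  ⟶  IIMI  (L1)  txn=∅  M[L1]=10
step 11: P1: load  L0  ⟶  ISIS  (L0)  txn=BusRd+Flush  M[L0]=53
step 12: P1: store L0 := 25  ⟶  IMII  (L0)  txn=BusRdX  M[L0]=53
step 13: P3: load  L0  ⟶  ISIS  (L0)  txn=BusRd+Flush  M[L0]=25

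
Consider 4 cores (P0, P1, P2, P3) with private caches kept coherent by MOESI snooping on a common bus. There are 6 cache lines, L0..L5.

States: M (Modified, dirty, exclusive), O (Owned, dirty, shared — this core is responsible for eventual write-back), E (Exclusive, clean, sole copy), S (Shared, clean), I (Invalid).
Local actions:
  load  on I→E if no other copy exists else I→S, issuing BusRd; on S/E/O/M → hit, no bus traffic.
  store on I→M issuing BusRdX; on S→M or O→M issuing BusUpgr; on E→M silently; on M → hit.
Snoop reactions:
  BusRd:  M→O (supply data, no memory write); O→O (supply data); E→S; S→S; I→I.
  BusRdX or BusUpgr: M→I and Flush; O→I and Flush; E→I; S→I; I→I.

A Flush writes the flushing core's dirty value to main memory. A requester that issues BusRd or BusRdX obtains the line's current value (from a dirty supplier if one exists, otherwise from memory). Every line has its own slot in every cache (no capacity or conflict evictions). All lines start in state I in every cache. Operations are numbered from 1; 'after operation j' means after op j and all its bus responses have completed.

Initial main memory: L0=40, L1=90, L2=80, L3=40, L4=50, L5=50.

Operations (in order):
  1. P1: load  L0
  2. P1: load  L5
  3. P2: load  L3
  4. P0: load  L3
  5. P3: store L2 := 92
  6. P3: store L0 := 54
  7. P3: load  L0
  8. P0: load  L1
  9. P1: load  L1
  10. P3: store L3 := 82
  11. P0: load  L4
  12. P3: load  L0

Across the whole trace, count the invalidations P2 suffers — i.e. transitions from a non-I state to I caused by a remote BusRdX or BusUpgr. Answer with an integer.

invalidations = 1

[1] P1: load  L0 | P0:I, P1:E(40), P2:I, P3:I | bus: BusRd
[2] P1: load  L5 | P0:I, P1:E(50), P2:I, P3:I | bus: BusRd
[3] P2: load  L3 | P0:I, P1:I, P2:E(40), P3:I | bus: BusRd
[4] P0: load  L3 | P0:S(40), P1:I, P2:S(40), P3:I | bus: BusRd
[5] P3: store L2 := 92 | P0:I, P1:I, P2:I, P3:M(92) | bus: BusRdX
[6] P3: store L0 := 54 | P0:I, P1:I, P2:I, P3:M(54) | bus: BusRdX
[7] P3: load  L0 | P0:I, P1:I, P2:I, P3:M(54) | bus: none
[8] P0: load  L1 | P0:E(90), P1:I, P2:I, P3:I | bus: BusRd
[9] P1: load  L1 | P0:S(90), P1:S(90), P2:I, P3:I | bus: BusRd
[10] P3: store L3 := 82 | P0:I, P1:I, P2:I, P3:M(82) | bus: BusRdX
[11] P0: load  L4 | P0:E(50), P1:I, P2:I, P3:I | bus: BusRd
[12] P3: load  L0 | P0:I, P1:I, P2:I, P3:M(54) | bus: none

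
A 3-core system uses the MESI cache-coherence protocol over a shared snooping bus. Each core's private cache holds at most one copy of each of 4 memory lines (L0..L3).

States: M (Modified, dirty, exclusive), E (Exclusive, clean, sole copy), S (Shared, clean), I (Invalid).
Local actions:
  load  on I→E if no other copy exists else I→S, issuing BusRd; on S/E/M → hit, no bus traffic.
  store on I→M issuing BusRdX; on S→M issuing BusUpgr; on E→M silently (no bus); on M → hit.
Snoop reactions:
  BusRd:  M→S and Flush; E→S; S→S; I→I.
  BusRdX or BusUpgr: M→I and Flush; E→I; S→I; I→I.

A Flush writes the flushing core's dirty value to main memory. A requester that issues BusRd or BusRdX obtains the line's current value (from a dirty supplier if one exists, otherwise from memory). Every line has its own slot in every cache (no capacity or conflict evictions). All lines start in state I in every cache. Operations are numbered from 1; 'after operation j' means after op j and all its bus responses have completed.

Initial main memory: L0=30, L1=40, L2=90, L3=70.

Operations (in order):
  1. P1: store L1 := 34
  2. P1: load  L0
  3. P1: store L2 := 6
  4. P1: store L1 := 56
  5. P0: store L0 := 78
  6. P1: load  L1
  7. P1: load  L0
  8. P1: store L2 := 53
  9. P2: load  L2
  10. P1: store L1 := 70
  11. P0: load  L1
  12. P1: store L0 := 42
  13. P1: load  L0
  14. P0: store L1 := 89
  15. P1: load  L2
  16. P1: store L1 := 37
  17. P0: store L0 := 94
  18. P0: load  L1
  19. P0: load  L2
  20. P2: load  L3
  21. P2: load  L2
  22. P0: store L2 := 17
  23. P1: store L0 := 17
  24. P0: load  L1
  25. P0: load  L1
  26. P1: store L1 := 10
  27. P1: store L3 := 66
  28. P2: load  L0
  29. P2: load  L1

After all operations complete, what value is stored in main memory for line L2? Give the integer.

memory[L2] = 53

  op1 P1: store L1 := 34 → I/M/I on L1; bus BusRdX; mem=40
  op2 P1: load  L0 → I/E/I on L0; bus BusRd; mem=30
  op3 P1: store L2 := 6 → I/M/I on L2; bus BusRdX; mem=90
  op4 P1: store L1 := 56 → I/M/I on L1; bus (none); mem=40
  op5 P0: store L0 := 78 → M/I/I on L0; bus BusRdX; mem=30
  op6 P1: load  L1 → I/M/I on L1; bus (none); mem=40
  op7 P1: load  L0 → S/S/I on L0; bus BusRd Flush; mem=78
  op8 P1: store L2 := 53 → I/M/I on L2; bus (none); mem=90
  op9 P2: load  L2 → I/S/S on L2; bus BusRd Flush; mem=53
  op10 P1: store L1 := 70 → I/M/I on L1; bus (none); mem=40
  op11 P0: load  L1 → S/S/I on L1; bus BusRd Flush; mem=70
  op12 P1: store L0 := 42 → I/M/I on L0; bus BusUpgr; mem=78
  op13 P1: load  L0 → I/M/I on L0; bus (none); mem=78
  op14 P0: store L1 := 89 → M/I/I on L1; bus BusUpgr; mem=70
  op15 P1: load  L2 → I/S/S on L2; bus (none); mem=53
  op16 P1: store L1 := 37 → I/M/I on L1; bus BusRdX Flush; mem=89
  op17 P0: store L0 := 94 → M/I/I on L0; bus BusRdX Flush; mem=42
  op18 P0: load  L1 → S/S/I on L1; bus BusRd Flush; mem=37
  op19 P0: load  L2 → S/S/S on L2; bus BusRd; mem=53
  op20 P2: load  L3 → I/I/E on L3; bus BusRd; mem=70
  op21 P2: load  L2 → S/S/S on L2; bus (none); mem=53
  op22 P0: store L2 := 17 → M/I/I on L2; bus BusUpgr; mem=53
  op23 P1: store L0 := 17 → I/M/I on L0; bus BusRdX Flush; mem=94
  op24 P0: load  L1 → S/S/I on L1; bus (none); mem=37
  op25 P0: load  L1 → S/S/I on L1; bus (none); mem=37
  op26 P1: store L1 := 10 → I/M/I on L1; bus BusUpgr; mem=37
  op27 P1: store L3 := 66 → I/M/I on L3; bus BusRdX; mem=70
  op28 P2: load  L0 → I/S/S on L0; bus BusRd Flush; mem=17
  op29 P2: load  L1 → I/S/S on L1; bus BusRd Flush; mem=10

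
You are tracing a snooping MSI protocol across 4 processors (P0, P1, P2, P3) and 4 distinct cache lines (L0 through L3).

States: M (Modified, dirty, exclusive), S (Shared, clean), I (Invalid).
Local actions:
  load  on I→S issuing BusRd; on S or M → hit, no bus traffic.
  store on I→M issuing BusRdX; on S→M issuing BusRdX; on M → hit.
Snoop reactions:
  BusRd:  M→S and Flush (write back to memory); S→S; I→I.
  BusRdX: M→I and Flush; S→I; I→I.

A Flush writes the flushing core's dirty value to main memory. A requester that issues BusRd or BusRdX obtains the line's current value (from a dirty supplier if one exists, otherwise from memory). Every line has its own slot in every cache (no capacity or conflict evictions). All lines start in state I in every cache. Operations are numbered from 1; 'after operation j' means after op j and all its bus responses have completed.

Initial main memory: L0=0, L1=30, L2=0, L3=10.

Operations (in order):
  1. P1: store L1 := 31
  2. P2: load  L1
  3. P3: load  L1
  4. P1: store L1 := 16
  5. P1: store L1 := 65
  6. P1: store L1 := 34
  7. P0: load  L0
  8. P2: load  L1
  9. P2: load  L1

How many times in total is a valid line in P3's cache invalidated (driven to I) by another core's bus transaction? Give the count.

step 1: P1: store L1 := 31  ⟶  IMII  (L1)  txn=BusRdX  M[L1]=30
step 2: P2: load  L1  ⟶  ISSI  (L1)  txn=BusRd+Flush  M[L1]=31
step 3: P3: load  L1  ⟶  ISSS  (L1)  txn=BusRd  M[L1]=31
step 4: P1: store L1 := 16  ⟶  IMII  (L1)  txn=BusRdX  M[L1]=31
step 5: P1: store L1 := 65  ⟶  IMII  (L1)  txn=∅  M[L1]=31
step 6: P1: store L1 := 34  ⟶  IMII  (L1)  txn=∅  M[L1]=31
step 7: P0: load  L0  ⟶  SIII  (L0)  txn=BusRd  M[L0]=0
step 8: P2: load  L1  ⟶  ISSI  (L1)  txn=BusRd+Flush  M[L1]=34
step 9: P2: load  L1  ⟶  ISSI  (L1)  txn=∅  M[L1]=34

invalidations = 1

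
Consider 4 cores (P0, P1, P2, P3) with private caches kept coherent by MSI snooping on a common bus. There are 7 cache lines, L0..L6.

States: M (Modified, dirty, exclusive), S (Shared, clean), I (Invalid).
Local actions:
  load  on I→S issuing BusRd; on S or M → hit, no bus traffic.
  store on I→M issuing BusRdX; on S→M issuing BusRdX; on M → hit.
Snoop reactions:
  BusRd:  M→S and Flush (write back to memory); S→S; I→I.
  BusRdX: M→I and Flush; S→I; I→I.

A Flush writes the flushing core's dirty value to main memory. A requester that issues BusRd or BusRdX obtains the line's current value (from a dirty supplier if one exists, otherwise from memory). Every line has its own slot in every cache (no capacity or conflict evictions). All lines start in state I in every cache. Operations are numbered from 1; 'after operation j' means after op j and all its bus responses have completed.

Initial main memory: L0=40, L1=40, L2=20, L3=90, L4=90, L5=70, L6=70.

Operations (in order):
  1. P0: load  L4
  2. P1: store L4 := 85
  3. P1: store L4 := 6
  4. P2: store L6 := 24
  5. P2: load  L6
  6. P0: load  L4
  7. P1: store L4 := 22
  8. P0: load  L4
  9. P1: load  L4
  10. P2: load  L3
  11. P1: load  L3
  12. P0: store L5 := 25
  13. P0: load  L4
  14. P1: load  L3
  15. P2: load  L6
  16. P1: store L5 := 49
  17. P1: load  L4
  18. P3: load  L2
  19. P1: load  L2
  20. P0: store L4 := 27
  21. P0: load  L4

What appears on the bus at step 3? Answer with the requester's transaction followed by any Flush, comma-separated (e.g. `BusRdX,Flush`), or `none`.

[1] P0: load  L4 | P0:S(90), P1:I, P2:I, P3:I | bus: BusRd
[2] P1: store L4 := 85 | P0:I, P1:M(85), P2:I, P3:I | bus: BusRdX
[3] P1: store L4 := 6 | P0:I, P1:M(6), P2:I, P3:I | bus: none
[4] P2: store L6 := 24 | P0:I, P1:I, P2:M(24), P3:I | bus: BusRdX
[5] P2: load  L6 | P0:I, P1:I, P2:M(24), P3:I | bus: none
[6] P0: load  L4 | P0:S(6), P1:S(6), P2:I, P3:I | bus: BusRd,Flush
[7] P1: store L4 := 22 | P0:I, P1:M(22), P2:I, P3:I | bus: BusRdX
[8] P0: load  L4 | P0:S(22), P1:S(22), P2:I, P3:I | bus: BusRd,Flush
[9] P1: load  L4 | P0:S(22), P1:S(22), P2:I, P3:I | bus: none
[10] P2: load  L3 | P0:I, P1:I, P2:S(90), P3:I | bus: BusRd
[11] P1: load  L3 | P0:I, P1:S(90), P2:S(90), P3:I | bus: BusRd
[12] P0: store L5 := 25 | P0:M(25), P1:I, P2:I, P3:I | bus: BusRdX
[13] P0: load  L4 | P0:S(22), P1:S(22), P2:I, P3:I | bus: none
[14] P1: load  L3 | P0:I, P1:S(90), P2:S(90), P3:I | bus: none
[15] P2: load  L6 | P0:I, P1:I, P2:M(24), P3:I | bus: none
[16] P1: store L5 := 49 | P0:I, P1:M(49), P2:I, P3:I | bus: BusRdX,Flush
[17] P1: load  L4 | P0:S(22), P1:S(22), P2:I, P3:I | bus: none
[18] P3: load  L2 | P0:I, P1:I, P2:I, P3:S(20) | bus: BusRd
[19] P1: load  L2 | P0:I, P1:S(20), P2:I, P3:S(20) | bus: BusRd
[20] P0: store L4 := 27 | P0:M(27), P1:I, P2:I, P3:I | bus: BusRdX
[21] P0: load  L4 | P0:M(27), P1:I, P2:I, P3:I | bus: none

bus = none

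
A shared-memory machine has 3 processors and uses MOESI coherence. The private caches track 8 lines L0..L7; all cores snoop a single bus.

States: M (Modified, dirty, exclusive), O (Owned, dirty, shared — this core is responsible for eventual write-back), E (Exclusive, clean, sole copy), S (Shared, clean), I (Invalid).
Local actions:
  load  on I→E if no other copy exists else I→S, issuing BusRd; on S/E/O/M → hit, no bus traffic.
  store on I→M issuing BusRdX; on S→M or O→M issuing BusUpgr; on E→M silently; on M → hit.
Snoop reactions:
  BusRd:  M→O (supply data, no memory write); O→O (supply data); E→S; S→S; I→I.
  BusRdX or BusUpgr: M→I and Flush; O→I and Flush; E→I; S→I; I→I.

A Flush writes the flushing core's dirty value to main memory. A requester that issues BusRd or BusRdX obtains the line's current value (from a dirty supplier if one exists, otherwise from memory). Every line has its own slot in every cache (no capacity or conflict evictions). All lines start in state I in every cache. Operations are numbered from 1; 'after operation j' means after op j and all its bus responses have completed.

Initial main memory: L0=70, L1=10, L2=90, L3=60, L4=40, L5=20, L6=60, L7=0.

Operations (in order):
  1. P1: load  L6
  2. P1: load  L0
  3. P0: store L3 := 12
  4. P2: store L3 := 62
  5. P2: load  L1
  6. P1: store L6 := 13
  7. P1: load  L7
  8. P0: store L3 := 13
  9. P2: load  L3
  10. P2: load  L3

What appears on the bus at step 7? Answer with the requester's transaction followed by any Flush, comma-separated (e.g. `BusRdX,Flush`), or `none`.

step 1: P1: load  L6  ⟶  IEI  (L6)  txn=BusRd  M[L6]=60
step 2: P1: load  L0  ⟶  IEI  (L0)  txn=BusRd  M[L0]=70
step 3: P0: store L3 := 12  ⟶  MII  (L3)  txn=BusRdX  M[L3]=60
step 4: P2: store L3 := 62  ⟶  IIM  (L3)  txn=BusRdX+Flush  M[L3]=12
step 5: P2: load  L1  ⟶  IIE  (L1)  txn=BusRd  M[L1]=10
step 6: P1: store L6 := 13  ⟶  IMI  (L6)  txn=∅  M[L6]=60
step 7: P1: load  L7  ⟶  IEI  (L7)  txn=BusRd  M[L7]=0
step 8: P0: store L3 := 13  ⟶  MII  (L3)  txn=BusRdX+Flush  M[L3]=62
step 9: P2: load  L3  ⟶  OIS  (L3)  txn=BusRd  M[L3]=62
step 10: P2: load  L3  ⟶  OIS  (L3)  txn=∅  M[L3]=62

bus = BusRd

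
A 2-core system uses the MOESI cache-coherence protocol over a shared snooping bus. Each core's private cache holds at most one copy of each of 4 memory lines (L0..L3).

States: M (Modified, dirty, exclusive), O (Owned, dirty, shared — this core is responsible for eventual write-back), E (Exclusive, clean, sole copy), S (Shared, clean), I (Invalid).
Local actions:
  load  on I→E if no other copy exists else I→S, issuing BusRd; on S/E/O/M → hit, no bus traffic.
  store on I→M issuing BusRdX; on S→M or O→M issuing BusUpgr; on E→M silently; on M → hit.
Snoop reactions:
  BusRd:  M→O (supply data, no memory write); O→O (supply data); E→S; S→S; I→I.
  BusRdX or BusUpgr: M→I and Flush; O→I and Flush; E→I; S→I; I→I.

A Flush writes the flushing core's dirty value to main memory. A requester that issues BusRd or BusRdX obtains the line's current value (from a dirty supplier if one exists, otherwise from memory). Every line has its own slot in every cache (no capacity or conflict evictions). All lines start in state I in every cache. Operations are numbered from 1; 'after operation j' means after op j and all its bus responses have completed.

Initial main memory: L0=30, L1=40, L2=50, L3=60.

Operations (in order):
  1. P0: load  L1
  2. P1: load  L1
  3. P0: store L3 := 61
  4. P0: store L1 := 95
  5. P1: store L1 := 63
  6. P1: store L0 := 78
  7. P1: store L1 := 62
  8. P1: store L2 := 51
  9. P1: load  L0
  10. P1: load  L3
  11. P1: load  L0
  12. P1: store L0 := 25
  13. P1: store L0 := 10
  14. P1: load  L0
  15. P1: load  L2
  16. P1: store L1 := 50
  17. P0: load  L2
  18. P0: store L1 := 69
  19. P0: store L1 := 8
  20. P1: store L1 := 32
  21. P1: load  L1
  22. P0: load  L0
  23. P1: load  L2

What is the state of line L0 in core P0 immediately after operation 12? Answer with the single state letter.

step 1: P0: load  L1  ⟶  EI  (L1)  txn=BusRd  M[L1]=40
step 2: P1: load  L1  ⟶  SS  (L1)  txn=BusRd  M[L1]=40
step 3: P0: store L3 := 61  ⟶  MI  (L3)  txn=BusRdX  M[L3]=60
step 4: P0: store L1 := 95  ⟶  MI  (L1)  txn=BusUpgr  M[L1]=40
step 5: P1: store L1 := 63  ⟶  IM  (L1)  txn=BusRdX+Flush  M[L1]=95
step 6: P1: store L0 := 78  ⟶  IM  (L0)  txn=BusRdX  M[L0]=30
step 7: P1: store L1 := 62  ⟶  IM  (L1)  txn=∅  M[L1]=95
step 8: P1: store L2 := 51  ⟶  IM  (L2)  txn=BusRdX  M[L2]=50
step 9: P1: load  L0  ⟶  IM  (L0)  txn=∅  M[L0]=30
step 10: P1: load  L3  ⟶  OS  (L3)  txn=BusRd  M[L3]=60
step 11: P1: load  L0  ⟶  IM  (L0)  txn=∅  M[L0]=30
step 12: P1: store L0 := 25  ⟶  IM  (L0)  txn=∅  M[L0]=30
step 13: P1: store L0 := 10  ⟶  IM  (L0)  txn=∅  M[L0]=30
step 14: P1: load  L0  ⟶  IM  (L0)  txn=∅  M[L0]=30
step 15: P1: load  L2  ⟶  IM  (L2)  txn=∅  M[L2]=50
step 16: P1: store L1 := 50  ⟶  IM  (L1)  txn=∅  M[L1]=95
step 17: P0: load  L2  ⟶  SO  (L2)  txn=BusRd  M[L2]=50
step 18: P0: store L1 := 69  ⟶  MI  (L1)  txn=BusRdX+Flush  M[L1]=50
step 19: P0: store L1 := 8  ⟶  MI  (L1)  txn=∅  M[L1]=50
step 20: P1: store L1 := 32  ⟶  IM  (L1)  txn=BusRdX+Flush  M[L1]=8
step 21: P1: load  L1  ⟶  IM  (L1)  txn=∅  M[L1]=8
step 22: P0: load  L0  ⟶  SO  (L0)  txn=BusRd  M[L0]=30
step 23: P1: load  L2  ⟶  SO  (L2)  txn=∅  M[L2]=50

state = I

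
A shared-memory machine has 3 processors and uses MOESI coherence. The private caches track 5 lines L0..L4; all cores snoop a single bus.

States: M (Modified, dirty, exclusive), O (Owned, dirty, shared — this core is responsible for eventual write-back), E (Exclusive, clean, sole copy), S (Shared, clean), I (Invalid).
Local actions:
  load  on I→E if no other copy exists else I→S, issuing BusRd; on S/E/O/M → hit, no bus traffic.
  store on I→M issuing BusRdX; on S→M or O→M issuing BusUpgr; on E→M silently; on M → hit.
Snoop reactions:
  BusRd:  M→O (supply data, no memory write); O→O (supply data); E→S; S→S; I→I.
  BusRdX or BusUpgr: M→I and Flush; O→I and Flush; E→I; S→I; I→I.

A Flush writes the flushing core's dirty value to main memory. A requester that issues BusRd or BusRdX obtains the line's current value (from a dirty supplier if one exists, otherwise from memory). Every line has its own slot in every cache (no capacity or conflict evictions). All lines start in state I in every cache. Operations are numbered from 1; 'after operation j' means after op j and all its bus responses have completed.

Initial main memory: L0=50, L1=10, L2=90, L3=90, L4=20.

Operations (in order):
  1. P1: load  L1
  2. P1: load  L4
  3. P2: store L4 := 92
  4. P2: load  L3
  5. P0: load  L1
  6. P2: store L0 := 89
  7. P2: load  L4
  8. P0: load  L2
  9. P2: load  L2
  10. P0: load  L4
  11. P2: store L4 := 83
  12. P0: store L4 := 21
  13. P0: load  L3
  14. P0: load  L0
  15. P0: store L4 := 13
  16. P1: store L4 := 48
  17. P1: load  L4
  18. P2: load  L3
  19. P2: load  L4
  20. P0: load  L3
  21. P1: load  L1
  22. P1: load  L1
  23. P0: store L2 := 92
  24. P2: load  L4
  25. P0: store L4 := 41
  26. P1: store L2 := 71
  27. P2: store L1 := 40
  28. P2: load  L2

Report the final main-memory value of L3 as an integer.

memory[L3] = 90

[1] P1: load  L1 | P0:I, P1:E(10), P2:I | bus: BusRd
[2] P1: load  L4 | P0:I, P1:E(20), P2:I | bus: BusRd
[3] P2: store L4 := 92 | P0:I, P1:I, P2:M(92) | bus: BusRdX
[4] P2: load  L3 | P0:I, P1:I, P2:E(90) | bus: BusRd
[5] P0: load  L1 | P0:S(10), P1:S(10), P2:I | bus: BusRd
[6] P2: store L0 := 89 | P0:I, P1:I, P2:M(89) | bus: BusRdX
[7] P2: load  L4 | P0:I, P1:I, P2:M(92) | bus: none
[8] P0: load  L2 | P0:E(90), P1:I, P2:I | bus: BusRd
[9] P2: load  L2 | P0:S(90), P1:I, P2:S(90) | bus: BusRd
[10] P0: load  L4 | P0:S(92), P1:I, P2:O(92) | bus: BusRd
[11] P2: store L4 := 83 | P0:I, P1:I, P2:M(83) | bus: BusUpgr
[12] P0: store L4 := 21 | P0:M(21), P1:I, P2:I | bus: BusRdX,Flush
[13] P0: load  L3 | P0:S(90), P1:I, P2:S(90) | bus: BusRd
[14] P0: load  L0 | P0:S(89), P1:I, P2:O(89) | bus: BusRd
[15] P0: store L4 := 13 | P0:M(13), P1:I, P2:I | bus: none
[16] P1: store L4 := 48 | P0:I, P1:M(48), P2:I | bus: BusRdX,Flush
[17] P1: load  L4 | P0:I, P1:M(48), P2:I | bus: none
[18] P2: load  L3 | P0:S(90), P1:I, P2:S(90) | bus: none
[19] P2: load  L4 | P0:I, P1:O(48), P2:S(48) | bus: BusRd
[20] P0: load  L3 | P0:S(90), P1:I, P2:S(90) | bus: none
[21] P1: load  L1 | P0:S(10), P1:S(10), P2:I | bus: none
[22] P1: load  L1 | P0:S(10), P1:S(10), P2:I | bus: none
[23] P0: store L2 := 92 | P0:M(92), P1:I, P2:I | bus: BusUpgr
[24] P2: load  L4 | P0:I, P1:O(48), P2:S(48) | bus: none
[25] P0: store L4 := 41 | P0:M(41), P1:I, P2:I | bus: BusRdX,Flush
[26] P1: store L2 := 71 | P0:I, P1:M(71), P2:I | bus: BusRdX,Flush
[27] P2: store L1 := 40 | P0:I, P1:I, P2:M(40) | bus: BusRdX
[28] P2: load  L2 | P0:I, P1:O(71), P2:S(71) | bus: BusRd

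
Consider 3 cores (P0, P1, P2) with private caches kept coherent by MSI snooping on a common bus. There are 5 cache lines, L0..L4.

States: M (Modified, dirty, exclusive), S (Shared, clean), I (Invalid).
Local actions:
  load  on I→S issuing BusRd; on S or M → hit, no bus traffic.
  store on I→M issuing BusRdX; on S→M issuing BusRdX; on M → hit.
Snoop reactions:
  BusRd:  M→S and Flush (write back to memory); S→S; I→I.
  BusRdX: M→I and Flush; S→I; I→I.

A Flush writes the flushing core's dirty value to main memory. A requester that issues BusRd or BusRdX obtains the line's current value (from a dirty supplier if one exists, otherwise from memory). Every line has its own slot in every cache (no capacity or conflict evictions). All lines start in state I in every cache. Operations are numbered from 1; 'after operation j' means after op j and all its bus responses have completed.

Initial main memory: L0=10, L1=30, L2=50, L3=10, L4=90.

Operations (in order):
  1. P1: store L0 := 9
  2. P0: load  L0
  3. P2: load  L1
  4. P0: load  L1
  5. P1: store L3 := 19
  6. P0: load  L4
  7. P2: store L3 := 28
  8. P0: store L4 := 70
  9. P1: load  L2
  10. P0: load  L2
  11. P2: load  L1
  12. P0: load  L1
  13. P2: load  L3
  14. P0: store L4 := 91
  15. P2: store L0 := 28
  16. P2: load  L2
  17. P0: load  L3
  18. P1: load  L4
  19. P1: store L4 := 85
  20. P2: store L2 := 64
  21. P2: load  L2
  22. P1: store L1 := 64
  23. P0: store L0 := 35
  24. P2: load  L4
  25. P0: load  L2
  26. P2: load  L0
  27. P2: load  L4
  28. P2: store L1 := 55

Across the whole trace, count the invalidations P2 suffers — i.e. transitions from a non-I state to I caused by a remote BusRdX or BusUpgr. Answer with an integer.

step 1: P1: store L0 := 9  ⟶  IMI  (L0)  txn=BusRdX  M[L0]=10
step 2: P0: load  L0  ⟶  SSI  (L0)  txn=BusRd+Flush  M[L0]=9
step 3: P2: load  L1  ⟶  IIS  (L1)  txn=BusRd  M[L1]=30
step 4: P0: load  L1  ⟶  SIS  (L1)  txn=BusRd  M[L1]=30
step 5: P1: store L3 := 19  ⟶  IMI  (L3)  txn=BusRdX  M[L3]=10
step 6: P0: load  L4  ⟶  SII  (L4)  txn=BusRd  M[L4]=90
step 7: P2: store L3 := 28  ⟶  IIM  (L3)  txn=BusRdX+Flush  M[L3]=19
step 8: P0: store L4 := 70  ⟶  MII  (L4)  txn=BusRdX  M[L4]=90
step 9: P1: load  L2  ⟶  ISI  (L2)  txn=BusRd  M[L2]=50
step 10: P0: load  L2  ⟶  SSI  (L2)  txn=BusRd  M[L2]=50
step 11: P2: load  L1  ⟶  SIS  (L1)  txn=∅  M[L1]=30
step 12: P0: load  L1  ⟶  SIS  (L1)  txn=∅  M[L1]=30
step 13: P2: load  L3  ⟶  IIM  (L3)  txn=∅  M[L3]=19
step 14: P0: store L4 := 91  ⟶  MII  (L4)  txn=∅  M[L4]=90
step 15: P2: store L0 := 28  ⟶  IIM  (L0)  txn=BusRdX  M[L0]=9
step 16: P2: load  L2  ⟶  SSS  (L2)  txn=BusRd  M[L2]=50
step 17: P0: load  L3  ⟶  SIS  (L3)  txn=BusRd+Flush  M[L3]=28
step 18: P1: load  L4  ⟶  SSI  (L4)  txn=BusRd+Flush  M[L4]=91
step 19: P1: store L4 := 85  ⟶  IMI  (L4)  txn=BusRdX  M[L4]=91
step 20: P2: store L2 := 64  ⟶  IIM  (L2)  txn=BusRdX  M[L2]=50
step 21: P2: load  L2  ⟶  IIM  (L2)  txn=∅  M[L2]=50
step 22: P1: store L1 := 64  ⟶  IMI  (L1)  txn=BusRdX  M[L1]=30
step 23: P0: store L0 := 35  ⟶  MII  (L0)  txn=BusRdX+Flush  M[L0]=28
step 24: P2: load  L4  ⟶  ISS  (L4)  txn=BusRd+Flush  M[L4]=85
step 25: P0: load  L2  ⟶  SIS  (L2)  txn=BusRd+Flush  M[L2]=64
step 26: P2: load  L0  ⟶  SIS  (L0)  txn=BusRd+Flush  M[L0]=35
step 27: P2: load  L4  ⟶  ISS  (L4)  txn=∅  M[L4]=85
step 28: P2: store L1 := 55  ⟶  IIM  (L1)  txn=BusRdX+Flush  M[L1]=64

invalidations = 2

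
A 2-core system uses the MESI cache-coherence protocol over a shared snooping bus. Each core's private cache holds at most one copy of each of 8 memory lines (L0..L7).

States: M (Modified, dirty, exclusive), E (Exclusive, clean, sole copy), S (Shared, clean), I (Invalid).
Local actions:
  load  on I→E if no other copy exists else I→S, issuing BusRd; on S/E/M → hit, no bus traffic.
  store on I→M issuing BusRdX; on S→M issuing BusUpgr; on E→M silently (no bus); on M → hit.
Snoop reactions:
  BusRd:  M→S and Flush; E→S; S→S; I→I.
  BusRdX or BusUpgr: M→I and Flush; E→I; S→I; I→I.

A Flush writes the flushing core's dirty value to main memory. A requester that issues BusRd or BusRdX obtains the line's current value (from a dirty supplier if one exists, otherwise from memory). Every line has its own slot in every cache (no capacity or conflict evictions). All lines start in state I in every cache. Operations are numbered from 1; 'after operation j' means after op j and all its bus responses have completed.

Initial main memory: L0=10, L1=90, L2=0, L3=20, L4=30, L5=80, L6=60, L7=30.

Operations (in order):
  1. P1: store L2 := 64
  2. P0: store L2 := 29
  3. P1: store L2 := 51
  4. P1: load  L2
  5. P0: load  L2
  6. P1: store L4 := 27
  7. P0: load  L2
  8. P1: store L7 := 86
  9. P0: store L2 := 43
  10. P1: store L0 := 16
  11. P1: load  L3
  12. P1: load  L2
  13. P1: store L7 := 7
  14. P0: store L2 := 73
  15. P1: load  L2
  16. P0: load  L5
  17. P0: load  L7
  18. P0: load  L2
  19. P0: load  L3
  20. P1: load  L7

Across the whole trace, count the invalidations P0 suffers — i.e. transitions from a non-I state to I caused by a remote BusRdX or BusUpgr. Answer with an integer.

invalidations = 1

1. P1: store L2 := 64  bus=[BusRdX]  L2: P0=I P1=M  mem[L2]=0
2. P0: store L2 := 29  bus=[BusRdX,Flush]  L2: P0=M P1=I  mem[L2]=64
3. P1: store L2 := 51  bus=[BusRdX,Flush]  L2: P0=I P1=M  mem[L2]=29
4. P1: load  L2  bus=[-]  L2: P0=I P1=M  mem[L2]=29
5. P0: load  L2  bus=[BusRd,Flush]  L2: P0=S P1=S  mem[L2]=51
6. P1: store L4 := 27  bus=[BusRdX]  L4: P0=I P1=M  mem[L4]=30
7. P0: load  L2  bus=[-]  L2: P0=S P1=S  mem[L2]=51
8. P1: store L7 := 86  bus=[BusRdX]  L7: P0=I P1=M  mem[L7]=30
9. P0: store L2 := 43  bus=[BusUpgr]  L2: P0=M P1=I  mem[L2]=51
10. P1: store L0 := 16  bus=[BusRdX]  L0: P0=I P1=M  mem[L0]=10
11. P1: load  L3  bus=[BusRd]  L3: P0=I P1=E  mem[L3]=20
12. P1: load  L2  bus=[BusRd,Flush]  L2: P0=S P1=S  mem[L2]=43
13. P1: store L7 := 7  bus=[-]  L7: P0=I P1=M  mem[L7]=30
14. P0: store L2 := 73  bus=[BusUpgr]  L2: P0=M P1=I  mem[L2]=43
15. P1: load  L2  bus=[BusRd,Flush]  L2: P0=S P1=S  mem[L2]=73
16. P0: load  L5  bus=[BusRd]  L5: P0=E P1=I  mem[L5]=80
17. P0: load  L7  bus=[BusRd,Flush]  L7: P0=S P1=S  mem[L7]=7
18. P0: load  L2  bus=[-]  L2: P0=S P1=S  mem[L2]=73
19. P0: load  L3  bus=[BusRd]  L3: P0=S P1=S  mem[L3]=20
20. P1: load  L7  bus=[-]  L7: P0=S P1=S  mem[L7]=7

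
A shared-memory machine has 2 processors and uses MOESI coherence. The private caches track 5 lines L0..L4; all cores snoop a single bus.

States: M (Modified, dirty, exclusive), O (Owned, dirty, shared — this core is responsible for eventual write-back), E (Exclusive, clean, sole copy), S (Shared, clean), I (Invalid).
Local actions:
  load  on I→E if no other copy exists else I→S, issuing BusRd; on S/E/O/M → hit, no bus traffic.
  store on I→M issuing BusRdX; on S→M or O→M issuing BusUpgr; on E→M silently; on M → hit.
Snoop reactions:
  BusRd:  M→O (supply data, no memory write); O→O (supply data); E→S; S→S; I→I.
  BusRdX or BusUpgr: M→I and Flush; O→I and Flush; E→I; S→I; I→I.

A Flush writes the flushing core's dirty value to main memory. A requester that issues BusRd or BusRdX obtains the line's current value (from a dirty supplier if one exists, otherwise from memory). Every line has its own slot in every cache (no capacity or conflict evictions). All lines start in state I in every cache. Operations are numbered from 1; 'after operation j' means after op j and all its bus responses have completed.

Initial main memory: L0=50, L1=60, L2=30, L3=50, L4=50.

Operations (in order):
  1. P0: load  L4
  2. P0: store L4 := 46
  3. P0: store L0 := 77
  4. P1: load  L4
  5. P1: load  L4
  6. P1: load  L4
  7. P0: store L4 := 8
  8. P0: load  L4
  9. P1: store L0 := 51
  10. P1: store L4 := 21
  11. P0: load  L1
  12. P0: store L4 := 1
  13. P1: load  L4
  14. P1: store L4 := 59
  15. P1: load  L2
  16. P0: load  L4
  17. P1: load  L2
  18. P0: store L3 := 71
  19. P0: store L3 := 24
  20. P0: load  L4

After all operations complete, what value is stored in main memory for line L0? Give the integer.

memory[L0] = 77

  op1 P0: load  L4 → E/I on L4; bus BusRd; mem=50
  op2 P0: store L4 := 46 → M/I on L4; bus (none); mem=50
  op3 P0: store L0 := 77 → M/I on L0; bus BusRdX; mem=50
  op4 P1: load  L4 → O/S on L4; bus BusRd; mem=50
  op5 P1: load  L4 → O/S on L4; bus (none); mem=50
  op6 P1: load  L4 → O/S on L4; bus (none); mem=50
  op7 P0: store L4 := 8 → M/I on L4; bus BusUpgr; mem=50
  op8 P0: load  L4 → M/I on L4; bus (none); mem=50
  op9 P1: store L0 := 51 → I/M on L0; bus BusRdX Flush; mem=77
  op10 P1: store L4 := 21 → I/M on L4; bus BusRdX Flush; mem=8
  op11 P0: load  L1 → E/I on L1; bus BusRd; mem=60
  op12 P0: store L4 := 1 → M/I on L4; bus BusRdX Flush; mem=21
  op13 P1: load  L4 → O/S on L4; bus BusRd; mem=21
  op14 P1: store L4 := 59 → I/M on L4; bus BusUpgr Flush; mem=1
  op15 P1: load  L2 → I/E on L2; bus BusRd; mem=30
  op16 P0: load  L4 → S/O on L4; bus BusRd; mem=1
  op17 P1: load  L2 → I/E on L2; bus (none); mem=30
  op18 P0: store L3 := 71 → M/I on L3; bus BusRdX; mem=50
  op19 P0: store L3 := 24 → M/I on L3; bus (none); mem=50
  op20 P0: load  L4 → S/O on L4; bus (none); mem=1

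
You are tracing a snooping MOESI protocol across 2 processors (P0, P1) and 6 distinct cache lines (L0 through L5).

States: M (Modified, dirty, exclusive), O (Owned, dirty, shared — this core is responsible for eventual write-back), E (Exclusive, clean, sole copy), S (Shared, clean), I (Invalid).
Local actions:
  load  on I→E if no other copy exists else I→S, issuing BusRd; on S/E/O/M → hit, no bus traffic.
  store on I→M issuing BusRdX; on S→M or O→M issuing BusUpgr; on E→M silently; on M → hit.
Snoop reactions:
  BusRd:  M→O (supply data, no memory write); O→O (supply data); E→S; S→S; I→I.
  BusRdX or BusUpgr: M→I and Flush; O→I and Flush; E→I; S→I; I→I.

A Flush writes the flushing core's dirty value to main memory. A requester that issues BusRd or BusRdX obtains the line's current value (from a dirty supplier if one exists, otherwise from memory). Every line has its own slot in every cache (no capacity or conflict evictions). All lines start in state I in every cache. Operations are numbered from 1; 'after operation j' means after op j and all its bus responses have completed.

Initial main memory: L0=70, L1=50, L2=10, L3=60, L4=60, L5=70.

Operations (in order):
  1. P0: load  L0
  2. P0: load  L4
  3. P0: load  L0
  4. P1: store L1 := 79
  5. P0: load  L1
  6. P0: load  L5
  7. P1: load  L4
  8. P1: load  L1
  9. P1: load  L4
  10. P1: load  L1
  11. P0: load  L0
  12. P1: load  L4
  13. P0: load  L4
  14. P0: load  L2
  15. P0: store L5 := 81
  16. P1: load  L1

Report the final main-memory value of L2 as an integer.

memory[L2] = 10

1. P0: load  L0  bus=[BusRd]  L0: P0=E P1=I  mem[L0]=70
2. P0: load  L4  bus=[BusRd]  L4: P0=E P1=I  mem[L4]=60
3. P0: load  L0  bus=[-]  L0: P0=E P1=I  mem[L0]=70
4. P1: store L1 := 79  bus=[BusRdX]  L1: P0=I P1=M  mem[L1]=50
5. P0: load  L1  bus=[BusRd]  L1: P0=S P1=O  mem[L1]=50
6. P0: load  L5  bus=[BusRd]  L5: P0=E P1=I  mem[L5]=70
7. P1: load  L4  bus=[BusRd]  L4: P0=S P1=S  mem[L4]=60
8. P1: load  L1  bus=[-]  L1: P0=S P1=O  mem[L1]=50
9. P1: load  L4  bus=[-]  L4: P0=S P1=S  mem[L4]=60
10. P1: load  L1  bus=[-]  L1: P0=S P1=O  mem[L1]=50
11. P0: load  L0  bus=[-]  L0: P0=E P1=I  mem[L0]=70
12. P1: load  L4  bus=[-]  L4: P0=S P1=S  mem[L4]=60
13. P0: load  L4  bus=[-]  L4: P0=S P1=S  mem[L4]=60
14. P0: load  L2  bus=[BusRd]  L2: P0=E P1=I  mem[L2]=10
15. P0: store L5 := 81  bus=[-]  L5: P0=M P1=I  mem[L5]=70
16. P1: load  L1  bus=[-]  L1: P0=S P1=O  mem[L1]=50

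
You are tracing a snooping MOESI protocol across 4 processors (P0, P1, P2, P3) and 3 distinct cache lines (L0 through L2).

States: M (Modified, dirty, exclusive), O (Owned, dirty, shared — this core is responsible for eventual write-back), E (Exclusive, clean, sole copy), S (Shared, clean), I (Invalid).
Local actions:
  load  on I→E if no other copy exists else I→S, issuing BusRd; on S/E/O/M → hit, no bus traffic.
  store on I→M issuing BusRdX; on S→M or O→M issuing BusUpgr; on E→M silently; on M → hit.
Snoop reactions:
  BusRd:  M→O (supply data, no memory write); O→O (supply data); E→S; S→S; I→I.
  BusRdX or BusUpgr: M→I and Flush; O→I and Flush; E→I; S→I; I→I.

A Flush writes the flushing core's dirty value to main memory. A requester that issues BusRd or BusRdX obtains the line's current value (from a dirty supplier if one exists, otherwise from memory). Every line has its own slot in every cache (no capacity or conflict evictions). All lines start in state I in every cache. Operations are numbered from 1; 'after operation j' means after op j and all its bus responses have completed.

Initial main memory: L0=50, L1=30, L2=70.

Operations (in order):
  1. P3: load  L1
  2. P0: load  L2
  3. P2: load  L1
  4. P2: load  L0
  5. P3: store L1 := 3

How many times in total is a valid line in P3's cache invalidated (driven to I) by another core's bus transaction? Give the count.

invalidations = 0

1. P3: load  L1  bus=[BusRd]  L1: P0=I P1=I P2=I P3=E  mem[L1]=30
2. P0: load  L2  bus=[BusRd]  L2: P0=E P1=I P2=I P3=I  mem[L2]=70
3. P2: load  L1  bus=[BusRd]  L1: P0=I P1=I P2=S P3=S  mem[L1]=30
4. P2: load  L0  bus=[BusRd]  L0: P0=I P1=I P2=E P3=I  mem[L0]=50
5. P3: store L1 := 3  bus=[BusUpgr]  L1: P0=I P1=I P2=I P3=M  mem[L1]=30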